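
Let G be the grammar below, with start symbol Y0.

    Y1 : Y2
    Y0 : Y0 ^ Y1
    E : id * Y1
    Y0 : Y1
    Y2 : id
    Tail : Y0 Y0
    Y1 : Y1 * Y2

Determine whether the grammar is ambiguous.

Unambiguous

Only Y0, Y1, Y2 are reachable from Y0; ignoring the rest: Y0 → Y0 ^ Y1 | Y1  ;  Y1 → Y1 * Y2 | Y2  — a left-associative chain with Y2 at the bottom. Each string factors uniquely by precedence.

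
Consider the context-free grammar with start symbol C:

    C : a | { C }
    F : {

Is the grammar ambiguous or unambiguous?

(F is unreachable from C, so its rules don't affect L(C).) L(C) is { openⁿ atom closeⁿ : n ≥ 0 }. The bracket depth fixes n, and the derivation is forced at every step.

Unambiguous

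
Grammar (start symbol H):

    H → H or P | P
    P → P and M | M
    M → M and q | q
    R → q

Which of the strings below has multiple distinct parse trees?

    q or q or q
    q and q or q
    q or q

q or q or q: 1 tree
q and q or q: 2 trees
q or q: 1 tree

q and q or q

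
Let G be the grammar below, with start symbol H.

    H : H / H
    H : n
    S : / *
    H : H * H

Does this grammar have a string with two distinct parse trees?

Ambiguous

Witness: n * n * n

Derivation 1: H ⇒ H * H ⇒ n * H ⇒ n * H * H ⇒ n * n * H ⇒ n * n * n
Derivation 2: H ⇒ H * H ⇒ H * H * H ⇒ n * H * H ⇒ n * n * H ⇒ n * n * n

Two distinct leftmost derivations for the same string.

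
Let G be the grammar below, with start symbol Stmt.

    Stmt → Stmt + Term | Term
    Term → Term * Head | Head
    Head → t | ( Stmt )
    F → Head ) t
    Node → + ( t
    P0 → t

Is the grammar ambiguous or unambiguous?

Unambiguous

Only Stmt, Term, Head are reachable from Stmt; ignoring the rest: Stmt → Stmt + Term | Term  ;  Term → Term * Head | Head  — a left-associative chain with Head at the bottom. Each string factors uniquely by precedence.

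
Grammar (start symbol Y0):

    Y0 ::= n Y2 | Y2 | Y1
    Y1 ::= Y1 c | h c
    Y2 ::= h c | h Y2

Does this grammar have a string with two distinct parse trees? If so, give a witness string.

Ambiguous

Witness: h c

Derivation 1: Y0 ⇒ Y2 ⇒ h c
Derivation 2: Y0 ⇒ Y1 ⇒ h c

Two distinct leftmost derivations for the same string.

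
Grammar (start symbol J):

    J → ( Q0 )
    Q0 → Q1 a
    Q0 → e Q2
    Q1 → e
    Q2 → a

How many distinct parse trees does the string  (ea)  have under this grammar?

Parse trees for (ea):
  [J ( [Q0 [Q1 e] a] )]
  [J ( [Q0 e [Q2 a]] )]

2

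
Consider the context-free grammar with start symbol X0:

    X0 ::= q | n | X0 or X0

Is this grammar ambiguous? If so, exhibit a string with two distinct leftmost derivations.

Witness: n or n or n

Derivation 1: X0 ⇒ X0 or X0 ⇒ n or X0 ⇒ n or X0 or X0 ⇒ n or n or X0 ⇒ n or n or n
Derivation 2: X0 ⇒ X0 or X0 ⇒ X0 or X0 or X0 ⇒ n or X0 or X0 ⇒ n or n or X0 ⇒ n or n or n

Two distinct leftmost derivations for the same string.

Ambiguous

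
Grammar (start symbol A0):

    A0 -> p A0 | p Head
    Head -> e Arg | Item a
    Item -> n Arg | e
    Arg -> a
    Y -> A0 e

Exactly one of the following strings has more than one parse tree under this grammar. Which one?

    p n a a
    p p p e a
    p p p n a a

p n a a: 1 tree
p p p e a: 2 trees
p p p n a a: 1 tree

p p p e a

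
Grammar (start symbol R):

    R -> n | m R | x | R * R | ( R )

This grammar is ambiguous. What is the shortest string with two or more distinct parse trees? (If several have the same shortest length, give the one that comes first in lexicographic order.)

m n * n

length 1: no string has ≥2 trees
length 2: no string has ≥2 trees
length 3: no string has ≥2 trees
length 4: m n * n has 2 parse trees

Two derivations of m n * n:
  R ⇒ m R ⇒ m R * R ⇒ m n * R ⇒ m n * n
  R ⇒ R * R ⇒ m R * R ⇒ m n * R ⇒ m n * n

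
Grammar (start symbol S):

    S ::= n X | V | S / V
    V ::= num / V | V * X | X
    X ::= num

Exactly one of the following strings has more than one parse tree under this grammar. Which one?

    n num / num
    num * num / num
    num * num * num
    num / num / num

n num / num: 1 tree
num * num / num: 1 tree
num * num * num: 1 tree
num / num / num: 4 trees

num / num / num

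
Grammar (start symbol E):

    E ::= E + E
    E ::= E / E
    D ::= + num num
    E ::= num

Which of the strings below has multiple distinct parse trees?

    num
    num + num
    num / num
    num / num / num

num / num / num

num: 1 tree
num + num: 1 tree
num / num: 1 tree
num / num / num: 2 trees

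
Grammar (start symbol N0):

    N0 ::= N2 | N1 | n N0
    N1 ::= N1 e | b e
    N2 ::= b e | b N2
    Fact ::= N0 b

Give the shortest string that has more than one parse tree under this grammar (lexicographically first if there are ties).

length 2: b e has 2 parse trees

Two derivations of b e:
  N0 ⇒ N2 ⇒ b e
  N0 ⇒ N1 ⇒ b e

b e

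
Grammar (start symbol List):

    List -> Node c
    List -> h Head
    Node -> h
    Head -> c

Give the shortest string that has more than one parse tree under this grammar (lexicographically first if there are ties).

length 2: h c has 2 parse trees

Two derivations of h c:
  List ⇒ Node c ⇒ h c
  List ⇒ h Head ⇒ h c

h c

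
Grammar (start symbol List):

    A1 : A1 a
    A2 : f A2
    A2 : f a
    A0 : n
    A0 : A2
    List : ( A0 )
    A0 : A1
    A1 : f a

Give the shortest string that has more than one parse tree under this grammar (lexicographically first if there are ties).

length 3: no string has ≥2 trees
length 4: ( f a ) has 2 parse trees

Two derivations of ( f a ):
  List ⇒ ( A0 ) ⇒ ( A2 ) ⇒ ( f a )
  List ⇒ ( A0 ) ⇒ ( A1 ) ⇒ ( f a )

( f a )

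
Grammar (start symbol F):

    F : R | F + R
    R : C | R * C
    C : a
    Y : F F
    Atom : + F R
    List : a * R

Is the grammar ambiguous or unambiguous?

Unambiguous

Only F, R, C are reachable from F; ignoring the rest: The grammar is stratified — F handles '+' (left-recursive), R handles '*', C atoms. Each operator has a fixed associativity and precedence level, so every string has one parse.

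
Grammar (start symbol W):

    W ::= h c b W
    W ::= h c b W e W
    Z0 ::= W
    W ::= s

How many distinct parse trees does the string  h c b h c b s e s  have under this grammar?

Parse trees for h c b h c b s e s:
  [W h c b [W h c b [W s] e [W s]]]
  [W h c b [W h c b [W s]] e [W s]]

2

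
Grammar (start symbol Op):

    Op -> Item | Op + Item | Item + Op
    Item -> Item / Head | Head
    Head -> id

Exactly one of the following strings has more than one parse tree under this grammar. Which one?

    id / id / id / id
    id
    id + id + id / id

id / id / id / id: 1 tree
id: 1 tree
id + id + id / id: 4 trees

id + id + id / id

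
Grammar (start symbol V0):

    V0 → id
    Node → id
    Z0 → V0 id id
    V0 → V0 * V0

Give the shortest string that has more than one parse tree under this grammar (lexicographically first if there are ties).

id * id * id

length 1: no string has ≥2 trees
length 3: no string has ≥2 trees
length 5: id * id * id has 2 parse trees

Two derivations of id * id * id:
  V0 ⇒ V0 * V0 ⇒ id * V0 ⇒ id * V0 * V0 ⇒ id * id * V0 ⇒ id * id * id
  V0 ⇒ V0 * V0 ⇒ V0 * V0 * V0 ⇒ id * V0 * V0 ⇒ id * id * V0 ⇒ id * id * id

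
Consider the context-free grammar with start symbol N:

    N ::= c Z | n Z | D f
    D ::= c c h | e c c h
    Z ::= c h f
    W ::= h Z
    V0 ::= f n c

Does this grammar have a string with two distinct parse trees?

Ambiguous

Witness: c c h f

Derivation 1: N ⇒ c Z ⇒ c c h f
Derivation 2: N ⇒ D f ⇒ c c h f

Two distinct leftmost derivations for the same string.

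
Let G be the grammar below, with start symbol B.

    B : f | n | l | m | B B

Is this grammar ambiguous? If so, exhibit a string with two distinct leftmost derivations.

Ambiguous

Witness: f f f

Derivation 1: B ⇒ B B ⇒ f B ⇒ f B B ⇒ f f B ⇒ f f f
Derivation 2: B ⇒ B B ⇒ B B B ⇒ f B B ⇒ f f B ⇒ f f f

Two distinct leftmost derivations for the same string.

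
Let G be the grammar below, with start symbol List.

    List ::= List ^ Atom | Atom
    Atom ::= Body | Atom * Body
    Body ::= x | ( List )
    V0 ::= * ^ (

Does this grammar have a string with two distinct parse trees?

Unambiguous

Only List, Atom, Body are reachable from List; ignoring the rest: This is a standard precedence ladder (List over Atom over Body), with each level left-recursive on its own operator ('^' at List, '*' at Atom). That structure is LR(1), hence unambiguous.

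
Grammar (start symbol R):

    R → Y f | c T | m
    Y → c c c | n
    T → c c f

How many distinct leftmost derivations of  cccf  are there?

2

Parse trees for cccf:
  [R [Y c c c] f]
  [R c [T c c f]]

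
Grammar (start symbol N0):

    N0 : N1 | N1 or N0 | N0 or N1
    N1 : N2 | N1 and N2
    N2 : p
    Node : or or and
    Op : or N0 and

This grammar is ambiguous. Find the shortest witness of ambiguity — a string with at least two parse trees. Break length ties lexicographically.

p or p

length 1: no string has ≥2 trees
length 3: p or p has 2 parse trees

Two derivations of p or p:
  N0 ⇒ N1 or N0 ⇒ N2 or N0 ⇒ p or N0 ⇒ p or N1 ⇒ p or N2 ⇒ p or p
  N0 ⇒ N0 or N1 ⇒ N1 or N1 ⇒ N2 or N1 ⇒ p or N1 ⇒ p or N2 ⇒ p or p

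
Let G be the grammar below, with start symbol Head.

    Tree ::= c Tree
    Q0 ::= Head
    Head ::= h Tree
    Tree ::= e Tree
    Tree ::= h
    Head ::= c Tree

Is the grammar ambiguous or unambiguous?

Only Head, Tree are reachable from Head; ignoring the rest: Each reachable nonterminal has at most one production per leading terminal, and all productions are right-linear; the derivation is determined token-by-token.

Unambiguous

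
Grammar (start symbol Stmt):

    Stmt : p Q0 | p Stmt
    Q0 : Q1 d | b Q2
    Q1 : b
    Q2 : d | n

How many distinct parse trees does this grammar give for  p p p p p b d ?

2

Parse trees for p p p p p b d:
  [Stmt p [Stmt p [Stmt p [Stmt p [Stmt p [Q0 [Q1 b] d]]]]]]
  [Stmt p [Stmt p [Stmt p [Stmt p [Stmt p [Q0 b [Q2 d]]]]]]]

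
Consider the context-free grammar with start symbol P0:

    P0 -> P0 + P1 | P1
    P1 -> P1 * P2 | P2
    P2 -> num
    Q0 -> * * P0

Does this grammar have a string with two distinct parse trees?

Unambiguous

(Q0 is unreachable from P0, so its rules don't affect L(P0).) The grammar is stratified — P0 handles '+' (left-recursive), P1 handles '*', P2 atoms. Each operator has a fixed associativity and precedence level, so every string has one parse.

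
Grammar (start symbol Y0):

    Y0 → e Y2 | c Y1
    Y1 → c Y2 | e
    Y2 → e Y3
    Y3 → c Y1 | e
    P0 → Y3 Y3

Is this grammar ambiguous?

(P0 is unreachable from Y0, so its rules don't affect L(Y0).) Restricted to the reachable nonterminals, every rule has the form A → t or A → t B, and no two rules for the same A share a first terminal. The grammar encodes a DFA — one run per string.

Unambiguous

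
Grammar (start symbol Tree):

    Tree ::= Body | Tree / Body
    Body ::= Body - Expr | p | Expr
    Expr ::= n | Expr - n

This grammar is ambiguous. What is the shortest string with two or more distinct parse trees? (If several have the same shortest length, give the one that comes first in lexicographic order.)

length 1: no string has ≥2 trees
length 3: n - n has 2 parse trees

Two derivations of n - n:
  Tree ⇒ Body ⇒ Body - Expr ⇒ Expr - Expr ⇒ n - Expr ⇒ n - n
  Tree ⇒ Body ⇒ Expr ⇒ Expr - n ⇒ n - n

n - n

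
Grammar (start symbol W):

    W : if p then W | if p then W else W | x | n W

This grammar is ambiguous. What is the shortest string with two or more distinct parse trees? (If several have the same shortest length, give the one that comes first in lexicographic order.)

length 1: no string has ≥2 trees
length 2: no string has ≥2 trees
length 3: no string has ≥2 trees
length 4: no string has ≥2 trees
length 5: no string has ≥2 trees
length 6: no string has ≥2 trees
length 7: no string has ≥2 trees
length 8: no string has ≥2 trees
length 9: if p then if p then x else x has 2 parse trees

Two derivations of if p then if p then x else x:
  W ⇒ if p then W ⇒ if p then if p then W else W ⇒ if p then if p then x else W ⇒ if p then if p then x else x
  W ⇒ if p then W else W ⇒ if p then if p then W else W ⇒ if p then if p then x else W ⇒ if p then if p then x else x

if p then if p then x else x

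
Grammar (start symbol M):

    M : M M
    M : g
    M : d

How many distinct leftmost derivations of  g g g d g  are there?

14

Parse trees for g g g d g (showing first 6 of 14):
  [M [M g] [M [M g] [M [M g] [M [M d] [M g]]]]]
  [M [M g] [M [M g] [M [M [M g] [M d]] [M g]]]]
  [M [M g] [M [M [M g] [M g]] [M [M d] [M g]]]]
  [M [M g] [M [M [M g] [M [M g] [M d]]] [M g]]]
  [M [M g] [M [M [M [M g] [M g]] [M d]] [M g]]]
  [M [M [M g] [M g]] [M [M g] [M [M d] [M g]]]]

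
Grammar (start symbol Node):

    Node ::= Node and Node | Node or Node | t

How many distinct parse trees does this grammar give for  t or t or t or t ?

5

Parse trees for t or t or t or t:
  [Node [Node t] or [Node [Node t] or [Node [Node t] or [Node t]]]]
  [Node [Node t] or [Node [Node [Node t] or [Node t]] or [Node t]]]
  [Node [Node [Node t] or [Node t]] or [Node [Node t] or [Node t]]]
  [Node [Node [Node t] or [Node [Node t] or [Node t]]] or [Node t]]
  [Node [Node [Node [Node t] or [Node t]] or [Node t]] or [Node t]]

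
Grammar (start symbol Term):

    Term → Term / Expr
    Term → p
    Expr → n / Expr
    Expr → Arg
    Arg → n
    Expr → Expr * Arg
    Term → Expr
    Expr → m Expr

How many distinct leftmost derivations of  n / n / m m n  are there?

4

Parse trees for n / n / m m n:
  [Term [Term [Expr [Arg n]]] / [Expr n / [Expr m [Expr m [Expr [Arg n]]]]]]
  [Term [Term [Term [Expr [Arg n]]] / [Expr [Arg n]]] / [Expr m [Expr m [Expr [Arg n]]]]]
  [Term [Term [Expr n / [Expr [Arg n]]]] / [Expr m [Expr m [Expr [Arg n]]]]]
  [Term [Expr n / [Expr n / [Expr m [Expr m [Expr [Arg n]]]]]]]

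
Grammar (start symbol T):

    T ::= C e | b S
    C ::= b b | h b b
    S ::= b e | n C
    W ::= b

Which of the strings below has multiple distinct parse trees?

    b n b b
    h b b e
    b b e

b b e

b n b b: 1 tree
h b b e: 1 tree
b b e: 2 trees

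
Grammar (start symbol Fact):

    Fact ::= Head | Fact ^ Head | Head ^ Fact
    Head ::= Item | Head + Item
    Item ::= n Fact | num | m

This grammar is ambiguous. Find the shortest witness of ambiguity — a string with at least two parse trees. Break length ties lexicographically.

m ^ m

length 1: no string has ≥2 trees
length 2: no string has ≥2 trees
length 3: m ^ m has 2 parse trees

Two derivations of m ^ m:
  Fact ⇒ Fact ^ Head ⇒ Head ^ Head ⇒ Item ^ Head ⇒ m ^ Head ⇒ m ^ Item ⇒ m ^ m
  Fact ⇒ Head ^ Fact ⇒ Item ^ Fact ⇒ m ^ Fact ⇒ m ^ Head ⇒ m ^ Item ⇒ m ^ m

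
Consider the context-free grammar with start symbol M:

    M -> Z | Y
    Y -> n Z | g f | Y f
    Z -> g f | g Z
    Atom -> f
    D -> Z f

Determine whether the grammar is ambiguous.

Witness: g f

Derivation 1: M ⇒ Z ⇒ g f
Derivation 2: M ⇒ Y ⇒ g f

Two distinct leftmost derivations for the same string.

Ambiguous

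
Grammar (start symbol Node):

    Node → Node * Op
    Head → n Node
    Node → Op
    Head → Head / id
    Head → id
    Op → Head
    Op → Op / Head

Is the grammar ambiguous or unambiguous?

Ambiguous

Witness: id / id

Derivation 1: Node ⇒ Op ⇒ Head ⇒ Head / id ⇒ id / id
Derivation 2: Node ⇒ Op ⇒ Op / Head ⇒ Head / Head ⇒ id / Head ⇒ id / id

Two distinct leftmost derivations for the same string.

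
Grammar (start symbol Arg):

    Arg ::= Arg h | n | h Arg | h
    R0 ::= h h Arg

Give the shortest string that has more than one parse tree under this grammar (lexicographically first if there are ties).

length 1: no string has ≥2 trees
length 2: h h has 2 parse trees

Two derivations of h h:
  Arg ⇒ Arg h ⇒ h h
  Arg ⇒ h Arg ⇒ h h

h h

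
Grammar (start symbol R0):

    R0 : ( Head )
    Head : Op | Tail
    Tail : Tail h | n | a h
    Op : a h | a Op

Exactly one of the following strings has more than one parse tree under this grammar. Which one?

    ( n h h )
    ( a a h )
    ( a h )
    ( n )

( a h )

( n h h ): 1 tree
( a a h ): 1 tree
( a h ): 2 trees
( n ): 1 tree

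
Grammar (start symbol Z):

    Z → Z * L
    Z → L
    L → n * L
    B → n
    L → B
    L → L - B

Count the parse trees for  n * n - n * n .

3

Parse trees for n * n - n * n:
  [Z [Z [Z [L [B n]]] * [L [L [B n]] - [B n]]] * [L [B n]]]
  [Z [Z [L n * [L [L [B n]] - [B n]]]] * [L [B n]]]
  [Z [Z [L [L n * [L [B n]]] - [B n]]] * [L [B n]]]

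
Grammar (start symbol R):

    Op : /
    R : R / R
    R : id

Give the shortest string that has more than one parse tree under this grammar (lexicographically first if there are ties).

length 1: no string has ≥2 trees
length 3: no string has ≥2 trees
length 5: id / id / id has 2 parse trees

Two derivations of id / id / id:
  R ⇒ R / R ⇒ R / R / R ⇒ id / R / R ⇒ id / id / R ⇒ id / id / id
  R ⇒ R / R ⇒ id / R ⇒ id / R / R ⇒ id / id / R ⇒ id / id / id

id / id / id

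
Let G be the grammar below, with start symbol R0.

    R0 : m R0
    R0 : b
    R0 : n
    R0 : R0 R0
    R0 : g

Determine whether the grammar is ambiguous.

Witness: b b b

Derivation 1: R0 ⇒ R0 R0 ⇒ b R0 ⇒ b R0 R0 ⇒ b b R0 ⇒ b b b
Derivation 2: R0 ⇒ R0 R0 ⇒ R0 R0 R0 ⇒ b R0 R0 ⇒ b b R0 ⇒ b b b

Two distinct leftmost derivations for the same string.

Ambiguous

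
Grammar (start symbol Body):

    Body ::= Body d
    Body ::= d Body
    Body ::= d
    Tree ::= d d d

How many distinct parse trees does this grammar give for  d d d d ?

Parse trees for d d d d:
  [Body [Body [Body [Body d] d] d] d]
  [Body [Body [Body d [Body d]] d] d]
  [Body [Body d [Body [Body d] d]] d]
  [Body [Body d [Body d [Body d]]] d]
  [Body d [Body [Body [Body d] d] d]]
  [Body d [Body [Body d [Body d]] d]]
  [Body d [Body d [Body [Body d] d]]]
  [Body d [Body d [Body d [Body d]]]]

8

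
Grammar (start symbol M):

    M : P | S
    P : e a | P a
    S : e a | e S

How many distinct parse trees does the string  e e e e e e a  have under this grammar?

Parse trees for e e e e e e a:
  [M [S e [S e [S e [S e [S e [S e a]]]]]]]

1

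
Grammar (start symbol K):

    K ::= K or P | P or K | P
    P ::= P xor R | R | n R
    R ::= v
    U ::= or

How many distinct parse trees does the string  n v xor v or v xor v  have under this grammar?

2

Parse trees for n v xor v or v xor v:
  [K [K [P [P n [R v]] xor [R v]]] or [P [P [R v]] xor [R v]]]
  [K [P [P n [R v]] xor [R v]] or [K [P [P [R v]] xor [R v]]]]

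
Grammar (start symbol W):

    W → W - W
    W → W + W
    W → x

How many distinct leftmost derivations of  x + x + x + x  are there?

Parse trees for x + x + x + x:
  [W [W x] + [W [W x] + [W [W x] + [W x]]]]
  [W [W x] + [W [W [W x] + [W x]] + [W x]]]
  [W [W [W x] + [W x]] + [W [W x] + [W x]]]
  [W [W [W x] + [W [W x] + [W x]]] + [W x]]
  [W [W [W [W x] + [W x]] + [W x]] + [W x]]

5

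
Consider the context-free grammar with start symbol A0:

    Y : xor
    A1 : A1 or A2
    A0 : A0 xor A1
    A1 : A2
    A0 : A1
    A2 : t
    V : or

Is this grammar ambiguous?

Unambiguous

Only A0, A1, A2 are reachable from A0; ignoring the rest: A0 → A0 xor A1 | A1  ;  A1 → A1 or A2 | A2  — a left-associative chain with A2 at the bottom. Each string factors uniquely by precedence.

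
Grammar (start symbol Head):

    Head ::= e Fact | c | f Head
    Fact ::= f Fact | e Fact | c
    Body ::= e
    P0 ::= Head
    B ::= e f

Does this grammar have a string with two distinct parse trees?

Unambiguous

Only Head, Fact are reachable from Head; ignoring the rest: The reachable rules are right-linear with at most one rule per (nonterminal, next-terminal) pair. Each input token forces the next rule, so parsing is deterministic.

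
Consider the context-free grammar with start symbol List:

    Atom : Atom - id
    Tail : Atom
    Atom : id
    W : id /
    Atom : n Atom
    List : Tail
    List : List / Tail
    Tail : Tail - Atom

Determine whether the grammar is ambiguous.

Ambiguous

Witness: id - id

Derivation 1: List ⇒ Tail ⇒ Atom ⇒ Atom - id ⇒ id - id
Derivation 2: List ⇒ Tail ⇒ Tail - Atom ⇒ Atom - Atom ⇒ id - Atom ⇒ id - id

Two distinct leftmost derivations for the same string.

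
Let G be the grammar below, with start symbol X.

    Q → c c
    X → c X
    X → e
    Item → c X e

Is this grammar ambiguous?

Only X is reachable from X; ignoring the rest: The reachable rules are right-linear with at most one rule per (nonterminal, next-terminal) pair. Each input token forces the next rule, so parsing is deterministic.

Unambiguous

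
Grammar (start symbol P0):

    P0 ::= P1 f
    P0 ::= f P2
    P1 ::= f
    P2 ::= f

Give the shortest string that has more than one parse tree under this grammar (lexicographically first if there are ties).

length 2: f f has 2 parse trees

Two derivations of f f:
  P0 ⇒ P1 f ⇒ f f
  P0 ⇒ f P2 ⇒ f f

f f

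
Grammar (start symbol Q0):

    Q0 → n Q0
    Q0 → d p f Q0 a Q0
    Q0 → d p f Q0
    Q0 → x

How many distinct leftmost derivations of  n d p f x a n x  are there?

Parse trees for n d p f x a n x:
  [Q0 n [Q0 d p f [Q0 x] a [Q0 n [Q0 x]]]]

1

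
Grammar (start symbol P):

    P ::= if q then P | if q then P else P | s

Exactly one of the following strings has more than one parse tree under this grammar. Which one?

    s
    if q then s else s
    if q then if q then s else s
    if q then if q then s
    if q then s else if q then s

s: 1 tree
if q then s else s: 1 tree
if q then if q then s else s: 2 trees
if q then if q then s: 1 tree
if q then s else if q then s: 1 tree

if q then if q then s else s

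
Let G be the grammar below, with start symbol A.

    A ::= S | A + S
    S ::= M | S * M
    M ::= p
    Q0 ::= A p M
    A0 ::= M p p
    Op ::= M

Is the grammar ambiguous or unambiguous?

Unambiguous

Only A, S, M are reachable from A; ignoring the rest: The grammar is stratified — A handles '+' (left-recursive), S handles '*', M atoms. Each operator has a fixed associativity and precedence level, so every string has one parse.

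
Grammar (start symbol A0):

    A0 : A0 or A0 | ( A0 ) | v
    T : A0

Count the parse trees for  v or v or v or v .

5

Parse trees for v or v or v or v:
  [A0 [A0 v] or [A0 [A0 v] or [A0 [A0 v] or [A0 v]]]]
  [A0 [A0 v] or [A0 [A0 [A0 v] or [A0 v]] or [A0 v]]]
  [A0 [A0 [A0 v] or [A0 v]] or [A0 [A0 v] or [A0 v]]]
  [A0 [A0 [A0 v] or [A0 [A0 v] or [A0 v]]] or [A0 v]]
  [A0 [A0 [A0 [A0 v] or [A0 v]] or [A0 v]] or [A0 v]]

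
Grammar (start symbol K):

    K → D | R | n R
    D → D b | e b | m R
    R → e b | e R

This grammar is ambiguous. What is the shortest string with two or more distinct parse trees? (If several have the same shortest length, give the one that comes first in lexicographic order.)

e b

length 2: e b has 2 parse trees

Two derivations of e b:
  K ⇒ D ⇒ e b
  K ⇒ R ⇒ e b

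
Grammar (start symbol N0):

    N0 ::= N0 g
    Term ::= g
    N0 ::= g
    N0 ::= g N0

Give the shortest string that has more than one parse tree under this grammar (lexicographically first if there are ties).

length 1: no string has ≥2 trees
length 2: g g has 2 parse trees

Two derivations of g g:
  N0 ⇒ N0 g ⇒ g g
  N0 ⇒ g N0 ⇒ g g

g g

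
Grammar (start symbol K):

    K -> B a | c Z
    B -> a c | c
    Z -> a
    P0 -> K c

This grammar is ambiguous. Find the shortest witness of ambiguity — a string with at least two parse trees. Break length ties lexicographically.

c a

length 2: c a has 2 parse trees

Two derivations of c a:
  K ⇒ B a ⇒ c a
  K ⇒ c Z ⇒ c a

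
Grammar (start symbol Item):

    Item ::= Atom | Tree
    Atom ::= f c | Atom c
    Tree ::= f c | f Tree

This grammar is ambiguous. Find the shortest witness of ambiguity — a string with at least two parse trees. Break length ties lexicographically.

f c

length 2: f c has 2 parse trees

Two derivations of f c:
  Item ⇒ Atom ⇒ f c
  Item ⇒ Tree ⇒ f c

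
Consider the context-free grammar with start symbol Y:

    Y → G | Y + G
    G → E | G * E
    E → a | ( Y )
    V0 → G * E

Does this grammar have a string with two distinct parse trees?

Unambiguous

(V0 is unreachable from Y, so its rules don't affect L(Y).) The grammar is stratified — Y handles '+' (left-recursive), G handles '*', E atoms. Each operator has a fixed associativity and precedence level, so every string has one parse.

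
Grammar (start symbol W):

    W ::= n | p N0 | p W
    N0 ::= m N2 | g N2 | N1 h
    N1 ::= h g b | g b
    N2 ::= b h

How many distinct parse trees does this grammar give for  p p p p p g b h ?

2

Parse trees for p p p p p g b h:
  [W p [W p [W p [W p [W p [N0 g [N2 b h]]]]]]]
  [W p [W p [W p [W p [W p [N0 [N1 g b] h]]]]]]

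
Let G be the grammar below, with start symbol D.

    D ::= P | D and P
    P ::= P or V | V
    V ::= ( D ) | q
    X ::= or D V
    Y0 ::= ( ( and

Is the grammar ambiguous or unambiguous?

Unambiguous

Only D, P, V are reachable from D; ignoring the rest: This is a standard precedence ladder (D over P over V), with each level left-recursive on its own operator ('and' at D, 'or' at P). That structure is LR(1), hence unambiguous.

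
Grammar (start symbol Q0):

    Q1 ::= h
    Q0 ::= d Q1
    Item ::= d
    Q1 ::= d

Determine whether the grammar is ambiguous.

Unambiguous

(Item is unreachable from Q0, so its rules don't affect L(Q0).) Restricted to the reachable nonterminals, every rule has the form A → t or A → t B, and no two rules for the same A share a first terminal. The grammar encodes a DFA — one run per string.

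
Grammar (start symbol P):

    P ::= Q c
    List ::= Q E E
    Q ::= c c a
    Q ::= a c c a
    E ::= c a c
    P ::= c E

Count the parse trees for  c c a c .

2

Parse trees for c c a c:
  [P [Q c c a] c]
  [P c [E c a c]]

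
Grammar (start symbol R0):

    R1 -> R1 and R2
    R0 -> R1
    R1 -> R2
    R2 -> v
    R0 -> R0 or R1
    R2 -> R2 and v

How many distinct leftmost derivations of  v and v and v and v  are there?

8

Parse trees for v and v and v and v:
  [R0 [R1 [R1 [R2 v]] and [R2 [R2 [R2 v] and v] and v]]]
  [R0 [R1 [R1 [R1 [R2 v]] and [R2 v]] and [R2 [R2 v] and v]]]
  [R0 [R1 [R1 [R2 [R2 v] and v]] and [R2 [R2 v] and v]]]
  [R0 [R1 [R1 [R1 [R2 v]] and [R2 [R2 v] and v]] and [R2 v]]]
  [R0 [R1 [R1 [R1 [R1 [R2 v]] and [R2 v]] and [R2 v]] and [R2 v]]]
  [R0 [R1 [R1 [R1 [R2 [R2 v] and v]] and [R2 v]] and [R2 v]]]
  [R0 [R1 [R1 [R2 [R2 [R2 v] and v] and v]] and [R2 v]]]
  [R0 [R1 [R2 [R2 [R2 [R2 v] and v] and v] and v]]]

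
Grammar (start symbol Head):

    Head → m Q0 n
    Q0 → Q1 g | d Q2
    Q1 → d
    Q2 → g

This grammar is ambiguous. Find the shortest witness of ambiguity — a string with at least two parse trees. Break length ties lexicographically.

m d g n

length 4: m d g n has 2 parse trees

Two derivations of m d g n:
  Head ⇒ m Q0 n ⇒ m Q1 g n ⇒ m d g n
  Head ⇒ m Q0 n ⇒ m d Q2 n ⇒ m d g n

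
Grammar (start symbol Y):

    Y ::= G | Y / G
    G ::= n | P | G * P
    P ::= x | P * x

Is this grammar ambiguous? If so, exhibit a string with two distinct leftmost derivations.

Ambiguous

Witness: x * x

Derivation 1: Y ⇒ G ⇒ P ⇒ P * x ⇒ x * x
Derivation 2: Y ⇒ G ⇒ G * P ⇒ P * P ⇒ x * P ⇒ x * x

Two distinct leftmost derivations for the same string.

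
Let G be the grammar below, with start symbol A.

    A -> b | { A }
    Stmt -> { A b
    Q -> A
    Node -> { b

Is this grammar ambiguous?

Only A is reachable from A; ignoring the rest: Each string is a nest of matched brackets around a single atom. An opening bracket forces the recursive rule; an atom forces the base rule.

Unambiguous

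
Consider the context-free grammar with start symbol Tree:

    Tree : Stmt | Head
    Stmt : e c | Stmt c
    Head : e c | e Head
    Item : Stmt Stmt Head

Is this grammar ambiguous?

Witness: e c

Derivation 1: Tree ⇒ Stmt ⇒ e c
Derivation 2: Tree ⇒ Head ⇒ e c

Two distinct leftmost derivations for the same string.

Ambiguous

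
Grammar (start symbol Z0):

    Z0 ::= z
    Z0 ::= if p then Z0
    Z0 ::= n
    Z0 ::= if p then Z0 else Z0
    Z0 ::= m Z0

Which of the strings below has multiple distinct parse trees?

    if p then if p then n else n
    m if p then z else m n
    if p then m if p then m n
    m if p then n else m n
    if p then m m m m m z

if p then if p then n else n: 2 trees
m if p then z else m n: 1 tree
if p then m if p then m n: 1 tree
m if p then n else m n: 1 tree
if p then m m m m m z: 1 tree

if p then if p then n else n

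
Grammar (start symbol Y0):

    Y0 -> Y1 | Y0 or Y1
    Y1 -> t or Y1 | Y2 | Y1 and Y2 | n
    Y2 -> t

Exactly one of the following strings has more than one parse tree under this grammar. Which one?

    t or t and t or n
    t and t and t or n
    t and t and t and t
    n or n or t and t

t or t and t or n: 3 trees
t and t and t or n: 1 tree
t and t and t and t: 1 tree
n or n or t and t: 1 tree

t or t and t or n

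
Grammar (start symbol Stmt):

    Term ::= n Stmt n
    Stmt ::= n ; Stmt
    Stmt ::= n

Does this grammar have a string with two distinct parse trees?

Only Stmt is reachable from Stmt; ignoring the rest: The reachable grammar is A → atom sep A | atom. Each atom is followed by either the separator (recurse) or end-of-string (stop) — no choice point.

Unambiguous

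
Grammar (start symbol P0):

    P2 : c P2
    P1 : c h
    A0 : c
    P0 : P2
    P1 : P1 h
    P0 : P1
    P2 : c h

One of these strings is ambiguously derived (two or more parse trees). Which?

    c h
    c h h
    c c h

c h: 2 trees
c h h: 1 tree
c c h: 1 tree

c h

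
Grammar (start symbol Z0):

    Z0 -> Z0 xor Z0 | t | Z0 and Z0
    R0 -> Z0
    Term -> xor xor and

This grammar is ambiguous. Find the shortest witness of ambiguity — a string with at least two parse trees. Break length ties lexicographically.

length 1: no string has ≥2 trees
length 3: no string has ≥2 trees
length 5: t and t and t has 2 parse trees

Two derivations of t and t and t:
  Z0 ⇒ Z0 and Z0 ⇒ t and Z0 ⇒ t and Z0 and Z0 ⇒ t and t and Z0 ⇒ t and t and t
  Z0 ⇒ Z0 and Z0 ⇒ Z0 and Z0 and Z0 ⇒ t and Z0 and Z0 ⇒ t and t and Z0 ⇒ t and t and t

t and t and t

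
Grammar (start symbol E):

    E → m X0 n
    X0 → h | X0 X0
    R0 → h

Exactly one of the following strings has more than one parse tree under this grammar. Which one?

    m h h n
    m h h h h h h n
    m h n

m h h n: 1 tree
m h h h h h h n: 42 trees
m h n: 1 tree

m h h h h h h n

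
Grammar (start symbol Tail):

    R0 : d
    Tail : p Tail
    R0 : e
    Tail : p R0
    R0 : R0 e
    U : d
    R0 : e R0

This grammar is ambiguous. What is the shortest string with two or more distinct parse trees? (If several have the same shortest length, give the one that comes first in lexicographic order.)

length 2: no string has ≥2 trees
length 3: p e e has 2 parse trees

Two derivations of p e e:
  Tail ⇒ p R0 ⇒ p R0 e ⇒ p e e
  Tail ⇒ p R0 ⇒ p e R0 ⇒ p e e

p e e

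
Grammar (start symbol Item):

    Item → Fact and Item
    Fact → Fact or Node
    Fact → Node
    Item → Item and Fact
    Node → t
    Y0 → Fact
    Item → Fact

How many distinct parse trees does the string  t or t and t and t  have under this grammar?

4

Parse trees for t or t and t and t:
  [Item [Fact [Fact [Node t]] or [Node t]] and [Item [Fact [Node t]] and [Item [Fact [Node t]]]]]
  [Item [Fact [Fact [Node t]] or [Node t]] and [Item [Item [Fact [Node t]]] and [Fact [Node t]]]]
  [Item [Item [Fact [Fact [Node t]] or [Node t]] and [Item [Fact [Node t]]]] and [Fact [Node t]]]
  [Item [Item [Item [Fact [Fact [Node t]] or [Node t]]] and [Fact [Node t]]] and [Fact [Node t]]]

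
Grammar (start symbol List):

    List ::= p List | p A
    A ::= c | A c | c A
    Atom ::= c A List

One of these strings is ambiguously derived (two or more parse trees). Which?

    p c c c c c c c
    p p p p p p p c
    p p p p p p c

p c c c c c c c

p c c c c c c c: 64 trees
p p p p p p p c: 1 tree
p p p p p p c: 1 tree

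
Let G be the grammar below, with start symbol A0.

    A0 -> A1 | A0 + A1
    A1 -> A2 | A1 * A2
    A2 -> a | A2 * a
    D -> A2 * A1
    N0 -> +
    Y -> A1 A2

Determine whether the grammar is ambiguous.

Witness: a * a

Derivation 1: A0 ⇒ A1 ⇒ A2 ⇒ A2 * a ⇒ a * a
Derivation 2: A0 ⇒ A1 ⇒ A1 * A2 ⇒ A2 * A2 ⇒ a * A2 ⇒ a * a

Two distinct leftmost derivations for the same string.

Ambiguous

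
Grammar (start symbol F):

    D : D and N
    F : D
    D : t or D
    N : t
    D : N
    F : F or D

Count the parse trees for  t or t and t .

3

Parse trees for t or t and t:
  [F [D [D t or [D [N t]]] and [N t]]]
  [F [D t or [D [D [N t]] and [N t]]]]
  [F [F [D [N t]]] or [D [D [N t]] and [N t]]]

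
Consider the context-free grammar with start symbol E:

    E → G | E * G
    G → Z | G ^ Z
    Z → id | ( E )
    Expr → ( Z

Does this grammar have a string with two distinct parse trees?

Unambiguous

Only E, G, Z are reachable from E; ignoring the rest: The grammar is stratified — E handles '*' (left-recursive), G handles '^', Z atoms. Each operator has a fixed associativity and precedence level, so every string has one parse.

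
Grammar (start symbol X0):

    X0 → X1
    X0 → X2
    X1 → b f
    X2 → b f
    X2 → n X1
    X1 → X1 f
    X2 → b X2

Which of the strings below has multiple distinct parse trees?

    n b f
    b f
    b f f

b f

n b f: 1 tree
b f: 2 trees
b f f: 1 tree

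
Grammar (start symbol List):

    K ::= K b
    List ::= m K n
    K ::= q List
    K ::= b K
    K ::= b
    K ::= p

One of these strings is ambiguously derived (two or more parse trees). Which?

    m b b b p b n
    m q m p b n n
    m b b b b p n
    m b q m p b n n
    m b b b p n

m b b b p b n

m b b b p b n: 4 trees
m q m p b n n: 1 tree
m b b b b p n: 1 tree
m b q m p b n n: 1 tree
m b b b p n: 1 tree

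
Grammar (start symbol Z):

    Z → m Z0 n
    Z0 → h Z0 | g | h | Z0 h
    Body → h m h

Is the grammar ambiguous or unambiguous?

Witness: m h h n

Derivation 1: Z ⇒ m Z0 n ⇒ m h Z0 n ⇒ m h h n
Derivation 2: Z ⇒ m Z0 n ⇒ m Z0 h n ⇒ m h h n

Two distinct leftmost derivations for the same string.

Ambiguous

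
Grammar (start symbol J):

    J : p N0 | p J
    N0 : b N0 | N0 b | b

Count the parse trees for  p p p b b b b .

Parse trees for p p p b b b b:
  [J p [J p [J p [N0 b [N0 b [N0 b [N0 b]]]]]]]
  [J p [J p [J p [N0 b [N0 b [N0 [N0 b] b]]]]]]
  [J p [J p [J p [N0 b [N0 [N0 b [N0 b]] b]]]]]
  [J p [J p [J p [N0 b [N0 [N0 [N0 b] b] b]]]]]
  [J p [J p [J p [N0 [N0 b [N0 b [N0 b]]] b]]]]
  [J p [J p [J p [N0 [N0 b [N0 [N0 b] b]] b]]]]
  [J p [J p [J p [N0 [N0 [N0 b [N0 b]] b] b]]]]
  [J p [J p [J p [N0 [N0 [N0 [N0 b] b] b] b]]]]

8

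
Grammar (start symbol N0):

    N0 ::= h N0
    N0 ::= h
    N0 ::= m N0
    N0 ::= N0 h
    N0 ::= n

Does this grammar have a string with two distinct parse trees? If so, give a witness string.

Witness: h h

Derivation 1: N0 ⇒ h N0 ⇒ h h
Derivation 2: N0 ⇒ N0 h ⇒ h h

Two distinct leftmost derivations for the same string.

Ambiguous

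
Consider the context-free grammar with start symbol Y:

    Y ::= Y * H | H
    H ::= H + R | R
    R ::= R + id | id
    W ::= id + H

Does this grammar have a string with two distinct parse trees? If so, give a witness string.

Witness: id + id

Derivation 1: Y ⇒ H ⇒ H + R ⇒ R + R ⇒ id + R ⇒ id + id
Derivation 2: Y ⇒ H ⇒ R ⇒ R + id ⇒ id + id

Two distinct leftmost derivations for the same string.

Ambiguous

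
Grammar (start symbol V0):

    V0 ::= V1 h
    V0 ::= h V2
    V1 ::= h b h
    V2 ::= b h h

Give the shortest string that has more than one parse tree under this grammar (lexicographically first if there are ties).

h b h h

length 4: h b h h has 2 parse trees

Two derivations of h b h h:
  V0 ⇒ V1 h ⇒ h b h h
  V0 ⇒ h V2 ⇒ h b h h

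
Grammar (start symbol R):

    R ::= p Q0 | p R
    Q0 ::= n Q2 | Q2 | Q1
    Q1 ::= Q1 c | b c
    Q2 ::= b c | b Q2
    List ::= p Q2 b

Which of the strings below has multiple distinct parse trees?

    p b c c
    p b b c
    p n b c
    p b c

p b c c: 1 tree
p b b c: 1 tree
p n b c: 1 tree
p b c: 2 trees

p b c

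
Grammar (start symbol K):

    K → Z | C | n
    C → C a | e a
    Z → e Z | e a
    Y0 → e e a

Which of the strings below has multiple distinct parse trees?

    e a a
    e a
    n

e a

e a a: 1 tree
e a: 2 trees
n: 1 tree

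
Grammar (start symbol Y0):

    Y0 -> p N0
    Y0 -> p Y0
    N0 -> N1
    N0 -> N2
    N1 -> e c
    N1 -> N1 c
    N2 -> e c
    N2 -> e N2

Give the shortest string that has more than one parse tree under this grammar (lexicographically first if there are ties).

length 3: p e c has 2 parse trees

Two derivations of p e c:
  Y0 ⇒ p N0 ⇒ p N1 ⇒ p e c
  Y0 ⇒ p N0 ⇒ p N2 ⇒ p e c

p e c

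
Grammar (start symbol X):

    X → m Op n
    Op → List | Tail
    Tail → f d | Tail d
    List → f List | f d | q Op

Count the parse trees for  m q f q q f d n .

Parse trees for m q f q q f d n:
  [X m [Op [List q [Op [List f [List q [Op [List q [Op [List f d]]]]]]]]] n]
  [X m [Op [List q [Op [List f [List q [Op [List q [Op [Tail f d]]]]]]]]] n]

2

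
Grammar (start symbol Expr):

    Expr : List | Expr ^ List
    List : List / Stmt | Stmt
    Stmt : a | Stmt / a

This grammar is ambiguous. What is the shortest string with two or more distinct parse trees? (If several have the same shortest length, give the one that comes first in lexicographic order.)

length 1: no string has ≥2 trees
length 3: a / a has 2 parse trees

Two derivations of a / a:
  Expr ⇒ List ⇒ List / Stmt ⇒ Stmt / Stmt ⇒ a / Stmt ⇒ a / a
  Expr ⇒ List ⇒ Stmt ⇒ Stmt / a ⇒ a / a

a / a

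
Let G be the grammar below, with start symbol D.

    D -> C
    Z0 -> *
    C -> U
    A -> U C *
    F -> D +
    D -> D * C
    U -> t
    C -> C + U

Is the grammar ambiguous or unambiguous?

Only D, C, U are reachable from D; ignoring the rest: The grammar is stratified — D handles '*' (left-recursive), C handles '+', U atoms. Each operator has a fixed associativity and precedence level, so every string has one parse.

Unambiguous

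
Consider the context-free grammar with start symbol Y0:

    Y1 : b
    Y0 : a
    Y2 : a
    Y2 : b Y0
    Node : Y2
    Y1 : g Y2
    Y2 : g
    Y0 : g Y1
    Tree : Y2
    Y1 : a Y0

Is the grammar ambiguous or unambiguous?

(Node, Tree are unreachable from Y0, so their rules don't affect L(Y0).) Each reachable nonterminal has at most one production per leading terminal, and all productions are right-linear; the derivation is determined token-by-token.

Unambiguous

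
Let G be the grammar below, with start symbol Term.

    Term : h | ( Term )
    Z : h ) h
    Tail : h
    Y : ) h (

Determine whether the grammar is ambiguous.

Unambiguous

(Z, Tail, Y are unreachable from Term, so their rules don't affect L(Term).) L(Term) is { openⁿ atom closeⁿ : n ≥ 0 }. The bracket depth fixes n, and the derivation is forced at every step.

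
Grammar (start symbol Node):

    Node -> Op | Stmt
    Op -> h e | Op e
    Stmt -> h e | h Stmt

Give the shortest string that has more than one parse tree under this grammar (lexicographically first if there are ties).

length 2: h e has 2 parse trees

Two derivations of h e:
  Node ⇒ Op ⇒ h e
  Node ⇒ Stmt ⇒ h e

h e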